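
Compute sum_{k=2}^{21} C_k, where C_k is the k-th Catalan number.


C_2 through C_21: 2, 5, 14, 42, 132, 429, 1430, 4862, 16796, 58786, 208012, 742900, 2674440, 9694845, 35357670, 129644790, 477638700, 1767263190, 6564120420, 24466267020
Sum = 2 + 5 + 14 + 42 + 132 + 429 + 1430 + 4862 + 16796 + 58786 + 208012 + 742900 + 2674440 + 9694845 + 35357670 + 129644790 + 477638700 + 1767263190 + 6564120420 + 24466267020
= 33453694485

33453694485


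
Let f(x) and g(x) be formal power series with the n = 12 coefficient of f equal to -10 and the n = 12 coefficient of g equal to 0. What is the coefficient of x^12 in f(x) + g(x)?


Addition of formal power series is termwise.
The coefficient of x^12 in f + g = -10 + 0
= -10

-10


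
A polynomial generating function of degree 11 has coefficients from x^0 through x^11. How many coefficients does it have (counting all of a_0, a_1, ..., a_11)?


A polynomial of degree 11 takes the form a_0 + a_1 x + ... + a_11 x^11.
The number of coefficients is 11 + 1 = 12.

12


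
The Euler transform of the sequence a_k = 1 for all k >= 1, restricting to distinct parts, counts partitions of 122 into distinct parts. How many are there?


Partitions of 122 into distinct parts can be computed via generating function.
Product (1+x)(1+x^2)(1+x^3)...
The coefficient of x^122 = 2556284

2556284


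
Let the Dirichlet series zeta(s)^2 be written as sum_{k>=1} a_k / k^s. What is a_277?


The Dirichlet convolution of the constant function 1 with itself gives (1 * 1)(k) = sum_{d | k} 1 = d(k), the number of positive divisors of k.
Since zeta(s) = sum_{k>=1} 1/k^s, we have zeta(s)^2 = sum_{k>=1} d(k)/k^s, so a_k = d(k).
For k = 277: the divisors are 1, 277.
Count = 2.

2


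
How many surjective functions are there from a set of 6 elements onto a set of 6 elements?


By inclusion-exclusion on which target elements are missed, the number of surjections from an n-set onto a k-set is
surj(n, k) = sum_{j=0}^{k} (-1)^j C(k, j) (k - j)^n.
Equivalently surj(n, k) = k! * S(n, k), where S(n, k) is the Stirling number of the second kind.
For n = 6, k = 6:
S(6, 6) = 1, so
surj = 6! * 1 = 720 * 1 = 720.

720


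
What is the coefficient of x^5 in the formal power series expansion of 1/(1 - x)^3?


The expansion 1/(1 - x)^r = sum_{k>=0} C(k + r - 1, r - 1) x^k follows from the multiset / negative-binomial theorem (or from repeated differentiation of the geometric series).
For r = 3 and k = 5:
C(7, 2) = 5040 / (2 * 120) = 21.

21


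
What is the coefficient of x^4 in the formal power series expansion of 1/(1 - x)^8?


The negative binomial / multiset identity is
1/(1 - x)^r = sum_{k>=0} C(k + r - 1, r - 1) x^k.
Here r = 8 and k = 4, so the coefficient is
C(4 + 7, 7) = C(11, 7)
= 330

330


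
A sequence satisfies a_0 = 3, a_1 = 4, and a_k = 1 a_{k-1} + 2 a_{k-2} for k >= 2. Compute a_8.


The characteristic equation is t^2 - 1 t - 2 = 0, with roots r_1 = 2 and r_2 = -1 (so c_1 = r_1 + r_2, c_2 = -r_1 r_2 as required).
One can use the closed form a_n = A r_1^n + B r_2^n, but direct iteration is more reliable:
a_0 = 3, a_1 = 4, a_2 = 10, a_3 = 18, a_4 = 38, a_5 = 74, a_6 = 150, a_7 = 298, a_8 = 598.
So a_8 = 598.

598


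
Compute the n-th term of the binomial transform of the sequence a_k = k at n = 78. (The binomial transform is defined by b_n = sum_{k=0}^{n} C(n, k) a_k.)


With a_k = k, b_n = sum_{k=0}^{n} C(n, k) k. Using k * C(n, k) = n * C(n-1, k-1) gives b_n = n * sum_{k>=1} C(n-1, k-1) = n * 2^(n-1).
For n = 78: 78 * 2^77 = 78 * 151115727451828646838272 = 11787026741242634453385216.

11787026741242634453385216


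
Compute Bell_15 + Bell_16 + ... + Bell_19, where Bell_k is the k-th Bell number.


Recall Bell_k counts set partitions of a k-set (with Bell_0 = 1 by convention).
Bell_15 through Bell_19: 1382958545, 10480142147, 82864869804, 682076806159, 5832742205057
Sum = 1382958545 + 10480142147 + 82864869804 + 682076806159 + 5832742205057 = 6609546981712.

6609546981712


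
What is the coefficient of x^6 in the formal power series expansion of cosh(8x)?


The Maclaurin series is cosh(t) = sum_{m>=0} t^(2m) / (2m)!, so substituting t = 8x, only even powers of x are nonzero, with coefficient of x^(2m) equal to 8^(2m) / (2m)!.
For x^6 the coefficient is 8^6/6! = 262144/720 = 16384/45.

16384/45


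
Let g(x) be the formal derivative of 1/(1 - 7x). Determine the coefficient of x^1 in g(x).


Differentiate termwise: d/dx sum_{k>=0} 7^k x^k = sum_{k>=1} k 7^k x^(k-1) = sum_{j>=0} (j+1) 7^(j+1) x^j.
Equivalently, d/dx [1/(1 - 7x)] = 7/(1 - 7x)^2.
For j = 1: 2 * 7^2 = 2 * 49 = 98.

98


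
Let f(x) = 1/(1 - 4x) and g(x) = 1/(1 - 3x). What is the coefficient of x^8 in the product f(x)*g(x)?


The coefficient of x^n in f*g is the Cauchy product: sum_{k=0}^{n} a^k * b^(n-k).
With a=4, b=3, n=8:
sum_{k=0}^{8} 4^k * 3^(8-k)
= 242461

242461


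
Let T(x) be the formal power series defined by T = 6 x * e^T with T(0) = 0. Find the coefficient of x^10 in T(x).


Apply the Lagrange inversion formula: if T = 6 x * phi(T) with phi(t) = e^t, then
[x^n] T = 6^n * (1/n) [t^(n-1)] phi(t)^n = 6^n * (1/n) [t^(n-1)] e^(n t) = 6^n * (1/n) * n^(n-1) / (n-1)! = 6^n * n^(n-1) / n!.
When c = 1 this is the Cayley count of rooted labeled trees on n vertices, divided by n!.
For n = 10: 6^10 * 10^9 / 10! = 60466176 * 1000000000/3628800 = 116640000000/7.

116640000000/7


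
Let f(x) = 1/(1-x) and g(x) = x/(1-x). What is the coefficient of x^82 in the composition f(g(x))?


First simplify the composition: f(g(x)) = 1/(1 - x/(1-x)) = (1-x)/((1-x) - x) = (1-x)/(1-2x).
Now extract the coefficient. Write (1-x)/(1-2x) = 1/(1-2x) - x/(1-2x).
The coefficient of x^n in 1/(1-2x) is 2^n, and in x/(1-2x) is 2^(n-1) (for n >= 1).
So the coefficient of x^82 is 2^82 - 2^81 = 4835703278458516698824704 - 2417851639229258349412352 = 2417851639229258349412352.

2417851639229258349412352


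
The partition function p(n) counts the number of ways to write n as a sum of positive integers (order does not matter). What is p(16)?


Using the generating function prod_{k>=1} 1/(1-x^k), we compute p(16).
By dynamic programming over parts 1 through 16:
p(16) = 231

231


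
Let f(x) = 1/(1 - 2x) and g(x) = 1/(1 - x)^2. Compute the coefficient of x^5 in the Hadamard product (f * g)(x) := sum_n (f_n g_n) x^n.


f has coefficients f_k = 2^k. For g = 1/(1 - x)^2 the coefficient is g_k = C(k + 1, 1) = k + 1. The Hadamard coefficient is (f * g)_k = 2^k * (k + 1).
For k = 5: 2^5 * 6 = 32 * 6 = 192.

192


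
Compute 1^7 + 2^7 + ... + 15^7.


This power sum has a closed form given by Faulhaber's formula
sum_{k=1}^{m} k^p = (1 / (p + 1)) * sum_{j=0}^{p} C(p + 1, j) B_j m^(p + 1 - j),
but for small m direct computation is fastest:
1 + 128 + 2187 + 16384 + 78125 + 279936 + 823543 + 2097152 + 4782969 + 10000000 + 19487171 + 35831808 + 62748517 + 105413504 + 170859375 = 412420800.

412420800


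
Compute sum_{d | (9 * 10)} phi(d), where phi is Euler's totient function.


First, 9 * 10 = 90. One classical identity is sum_{d | n} phi(d) = n (each k in [1, n] has a unique gcd with n, and among the k's with gcd(k, n) = n/d there are phi(d) of them). So the sum equals 90. We also verify directly:
Divisors of 90: 1, 2, 3, 5, 6, 9, 10, 15, 18, 30, 45, 90.
phi values: 1, 1, 2, 4, 2, 6, 4, 8, 6, 8, 24, 24.
Sum = 90.

90


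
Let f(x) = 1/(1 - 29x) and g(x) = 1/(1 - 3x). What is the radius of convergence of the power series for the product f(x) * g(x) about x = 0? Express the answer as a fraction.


The radius of 1/(1 - 29x) is 1/29 (nearest singularity at x = 1/29), and the radius of 1/(1 - 3x) is 1/3.
The product f(x)*g(x) = 1/((1 - 29x)(1 - 3x)) has singularities at both 1/29 and 1/3, so its radius of convergence is the distance to the nearest one:
min(1/29, 1/3) = 1/29.

1/29


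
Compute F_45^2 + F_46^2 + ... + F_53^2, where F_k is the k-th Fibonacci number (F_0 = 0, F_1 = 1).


There is a standard identity sum_{k=0}^{N} F_k^2 = F_N * F_{N+1} (proved inductively from the telescoping relation F_k^2 = F_k F_{k+1} - F_{k-1} F_k). Then
sum_{k=45}^{53} F_k^2 = F_53 F_54 - F_44 F_45.
Computing: F_53 = 53316291173, F_54 = 86267571272, F_44 = 701408733, F_45 = 1134903170.
Sum = 53316291173 * 86267571272 - 701408733 * 1134903170 = 4598670917730934598446.

4598670917730934598446


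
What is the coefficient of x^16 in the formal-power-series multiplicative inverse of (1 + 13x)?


The inverse is 1/(1 + 13x). Apply the geometric identity 1/(1 - y) = sum_{k>=0} y^k with y = -13x:
1/(1 + 13x) = sum_{k>=0} (-13)^k x^k.
So the coefficient of x^16 is (-13)^16 = 665416609183179841.

665416609183179841


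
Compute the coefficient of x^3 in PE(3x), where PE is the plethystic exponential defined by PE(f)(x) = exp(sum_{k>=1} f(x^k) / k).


With f(x) = 3x, the exponent is sum_{k>=1} 3 x^k / k = 3 * (-ln(1 - x)). Exponentiating:
PE(3x) = exp(-3 ln(1 - x)) = 1/(1 - x)^3.
By the negative binomial expansion, [x^n] 1/(1 - x)^3 = C(n + 2, 2).
For n = 3: C(5, 2) = 10.

10


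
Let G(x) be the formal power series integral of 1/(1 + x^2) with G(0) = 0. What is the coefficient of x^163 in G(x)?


1/(1 + x^2) = sum_{j>=0} (-1)^j x^(2j). Integrating termwise with G(0) = 0:
G(x) = sum_{j>=0} (-1)^j x^(2j+1) / (2j+1) = arctan(x).
Only odd powers are nonzero. For x^163 write 163 = 2*81 + 1, giving
(-1)^81 / 163 = -1/163 = -1/163.

-1/163


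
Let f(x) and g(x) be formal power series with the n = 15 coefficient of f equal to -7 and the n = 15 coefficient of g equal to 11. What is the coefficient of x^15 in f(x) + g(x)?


Addition of formal power series is termwise.
The coefficient of x^15 in f + g = -7 + 11
= 4

4


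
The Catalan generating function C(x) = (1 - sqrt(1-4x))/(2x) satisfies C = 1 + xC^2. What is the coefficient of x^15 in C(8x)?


Substituting x -> 8x scales the n-th coefficient by 8^n, so [x^15] C(8x) = 8^15 * C_15.
C_15 = C(2*15, 15)/(16) = 155117520/16 = 9694845.
So 8^15 * 9694845 = 35184372088832 * 9694845 = 341107033823552471040.

341107033823552471040


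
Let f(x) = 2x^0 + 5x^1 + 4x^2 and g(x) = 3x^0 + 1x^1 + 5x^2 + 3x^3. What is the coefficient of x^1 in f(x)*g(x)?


Cauchy product at x^1:
2*1 + 5*3
= 17

17


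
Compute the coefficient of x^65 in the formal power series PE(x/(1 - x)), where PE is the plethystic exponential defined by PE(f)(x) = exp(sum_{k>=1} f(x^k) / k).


For f(x) = x/(1 - x) we have
sum_{k>=1} f(x^k) / k = sum_{k>=1} (1/k) * x^k / (1 - x^k) = sum_{k, m >= 1} x^(k m) / k,
which after exponentiating simplifies to
PE(x/(1 - x)) = prod_{k>=1} 1 / (1 - x^k).
This is the generating function for the partition function p(n), so the coefficient of x^65 is p(65).
Computing p(65) by dynamic programming over parts 1, 2, ..., 65: p(65) = 2012558.

2012558


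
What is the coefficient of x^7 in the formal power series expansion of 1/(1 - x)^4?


The expansion 1/(1 - x)^r = sum_{k>=0} C(k + r - 1, r - 1) x^k follows from the multiset / negative-binomial theorem (or from repeated differentiation of the geometric series).
For r = 4 and k = 7:
C(10, 3) = 3628800 / (6 * 5040) = 120.

120


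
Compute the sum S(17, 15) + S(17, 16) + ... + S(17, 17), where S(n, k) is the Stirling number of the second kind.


By definition, S(n, k) counts partitions of an n-set into exactly k nonempty blocks.
Computing row n = 17 for k = 15..17:
S(17, k): 7820, 136, 1
Sum = 7957.

7957


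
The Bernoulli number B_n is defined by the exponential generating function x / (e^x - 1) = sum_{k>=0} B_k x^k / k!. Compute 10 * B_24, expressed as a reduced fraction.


Bernoulli numbers can also be computed recursively via B_0 = 1 and sum_{j=0}^{m} C(m+1, j) B_j = 0 for m >= 1. Odd-index Bernoulli numbers vanish for k >= 3.
Computing B_24 = -236364091/2730, so 10 * B_24 = 10 * -236364091/2730 = -236364091/273.

-236364091/273


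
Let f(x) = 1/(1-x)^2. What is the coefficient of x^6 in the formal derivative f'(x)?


Differentiate: d/dx [ 1/(1-x)^r ] = r / (1-x)^(r+1).
Here r = 2, so f'(x) = 2 / (1-x)^3.
The expansion of 1/(1-x)^(r+1) has coefficient of x^n equal to C(n+r, r).
So the coefficient of x^6 in f'(x) is
2 * C(8, 2) = 2 * 28 = 56

56


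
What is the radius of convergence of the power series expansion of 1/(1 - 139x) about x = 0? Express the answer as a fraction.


Expanding 1/(1 - 139x) = sum_{k>=0} 139^k x^k, the series converges when |139x| < 1, i.e., |x| < 1/139.
So the radius of convergence is 1/139 = 1/139.

1/139


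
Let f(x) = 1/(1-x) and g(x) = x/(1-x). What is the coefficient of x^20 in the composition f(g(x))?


First simplify the composition: f(g(x)) = 1/(1 - x/(1-x)) = (1-x)/((1-x) - x) = (1-x)/(1-2x).
Now extract the coefficient. Write (1-x)/(1-2x) = 1/(1-2x) - x/(1-2x).
The coefficient of x^n in 1/(1-2x) is 2^n, and in x/(1-2x) is 2^(n-1) (for n >= 1).
So the coefficient of x^20 is 2^20 - 2^19 = 1048576 - 524288 = 524288.

524288


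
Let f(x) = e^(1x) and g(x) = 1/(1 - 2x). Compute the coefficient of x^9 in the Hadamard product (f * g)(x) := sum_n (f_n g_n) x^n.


Expanding: f_k = 1^k/k! (from e^(1x)) and g_k = 2^k (from 1/(1 - 2x)). So the Hadamard coefficient (f * g)_k = 1^k 2^k / k! = (2)^k / k!.
For k = 9: 2^9/9! = 512/362880 = 4/2835.

4/2835


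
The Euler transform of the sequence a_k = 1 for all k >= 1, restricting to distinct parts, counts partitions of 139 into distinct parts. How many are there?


Partitions of 139 into distinct parts can be computed via generating function.
Product (1+x)(1+x^2)(1+x^3)...
The coefficient of x^139 = 8953856

8953856


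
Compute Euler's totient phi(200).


phi(n) counts integers in [1, n] coprime to n. Using the multiplicative formula phi(n) = n * prod_{p | n} (1 - 1/p):
200 = 2^3 * 5^2, so
phi(200) = 200 * (1 - 1/2) * (1 - 1/5) = 80.

80


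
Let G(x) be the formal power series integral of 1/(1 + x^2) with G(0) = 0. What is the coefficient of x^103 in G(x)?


1/(1 + x^2) = sum_{j>=0} (-1)^j x^(2j). Integrating termwise with G(0) = 0:
G(x) = sum_{j>=0} (-1)^j x^(2j+1) / (2j+1) = arctan(x).
Only odd powers are nonzero. For x^103 write 103 = 2*51 + 1, giving
(-1)^51 / 103 = -1/103 = -1/103.

-1/103


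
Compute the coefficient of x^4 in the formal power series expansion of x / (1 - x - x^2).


Let f(x) = sum_{k>=0} a_k x^k. Multiplying f(x) * (1 - x - x^2) = x and matching coefficients gives a_0 = 0, a_1 = 1, and a_k = a_{k-1} + a_{k-2} for k >= 2. These are the Fibonacci numbers F_k.
Iterating from F_0 = 0, F_1 = 1:
F_0=0, F_1=1, F_2=1, F_3=2, F_4=3
F_4 = 3.

3


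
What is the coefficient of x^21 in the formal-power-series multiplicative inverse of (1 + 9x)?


The inverse is 1/(1 + 9x). Apply the geometric identity 1/(1 - y) = sum_{k>=0} y^k with y = -9x:
1/(1 + 9x) = sum_{k>=0} (-9)^k x^k.
So the coefficient of x^21 is (-9)^21 = -109418989131512359209.

-109418989131512359209


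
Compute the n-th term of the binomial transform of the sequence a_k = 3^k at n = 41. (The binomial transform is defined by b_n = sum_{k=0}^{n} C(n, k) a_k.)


With a_k = 3^k, b_n = sum_{k=0}^{n} C(n, k) 3^k = (1 + 3)^n by the binomial theorem.
For n = 41: (1 + 3)^41 = 4^41 = 4835703278458516698824704.

4835703278458516698824704


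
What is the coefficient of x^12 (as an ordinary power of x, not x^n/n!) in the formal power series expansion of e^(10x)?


The exponential series is e^y = sum_{k>=0} y^k / k!. Substituting y = 10x gives
e^(10x) = sum_{k>=0} 10^k x^k / k!.
So the coefficient of x^n is a^n/n! with a = 10, n = 12:
10^12 / 12! = 1000000000000/479001600 = 39062500/18711

39062500/18711


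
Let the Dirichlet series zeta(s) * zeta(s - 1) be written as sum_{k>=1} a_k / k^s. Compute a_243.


Convolution gives a_k = sum_{d | k} d * 1 = sum_{d | k} d = sigma(k), the sum of positive divisors of k.
For k = 243, the divisors are 1, 3, 9, 27, 81, 243, so
sigma(243) = 1 + 3 + 9 + 27 + 81 + 243 = 364.

364


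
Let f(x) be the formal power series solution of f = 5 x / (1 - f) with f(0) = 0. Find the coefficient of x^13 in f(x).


Apply Lagrange inversion: f = 5 x * phi(f) with phi(t) = 1/(1 - t), so
[x^n] f = 5^n * (1/n) [t^(n-1)] phi(t)^n = 5^n * (1/n) [t^(n-1)] (1 - t)^(-n) = 5^n * (1/n) C(2n - 2, n - 1) = 5^n * C_{n-1}.
For n = 13: C_12 = C(24, 12) / 13 = 2704156/13 = 208012.
With the 5^13 = 1220703125 factor, the coefficient is 1220703125 * 208012 = 253920898437500.

253920898437500


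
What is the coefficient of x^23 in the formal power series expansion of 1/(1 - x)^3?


The negative binomial / multiset identity is
1/(1 - x)^r = sum_{k>=0} C(k + r - 1, r - 1) x^k.
Here r = 3 and k = 23, so the coefficient is
C(23 + 2, 2) = C(25, 2)
= 300

300


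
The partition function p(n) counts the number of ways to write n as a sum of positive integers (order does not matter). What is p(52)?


Using the generating function prod_{k>=1} 1/(1-x^k), we compute p(52).
By dynamic programming over parts 1 through 52:
p(52) = 281589

281589


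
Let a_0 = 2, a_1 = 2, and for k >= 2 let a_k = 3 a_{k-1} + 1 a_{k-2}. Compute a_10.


Iterating the recurrence forward:
a_0 = 2
a_1 = 2
a_2 = 3*2 + 1*2 = 8
a_3 = 3*8 + 1*2 = 26
a_4 = 3*26 + 1*8 = 86
a_5 = 3*86 + 1*26 = 284
a_6 = 3*284 + 1*86 = 938
a_7 = 3*938 + 1*284 = 3098
a_8 = 3*3098 + 1*938 = 10232
a_9 = 3*10232 + 1*3098 = 33794
a_10 = 3*33794 + 1*10232 = 111614
So a_10 = 111614.

111614


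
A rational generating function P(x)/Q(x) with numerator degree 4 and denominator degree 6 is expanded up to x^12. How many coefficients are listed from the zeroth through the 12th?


Expanding up to x^12 gives the coefficients for x^0, x^1, ..., x^12.
That is 12 + 1 = 13 coefficients in total.

13


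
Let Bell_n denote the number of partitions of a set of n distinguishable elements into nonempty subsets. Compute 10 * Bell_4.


Bell_4 can be computed from the Bell triangle or from Dobinski's identity Bell_n = (1/e) * sum_{k>=0} k^n / k!.
Computing Bell_4 = 15.
Then 10 * 15 = 150.

150


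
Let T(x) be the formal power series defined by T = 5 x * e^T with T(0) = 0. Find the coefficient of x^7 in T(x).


Apply the Lagrange inversion formula: if T = 5 x * phi(T) with phi(t) = e^t, then
[x^n] T = 5^n * (1/n) [t^(n-1)] phi(t)^n = 5^n * (1/n) [t^(n-1)] e^(n t) = 5^n * (1/n) * n^(n-1) / (n-1)! = 5^n * n^(n-1) / n!.
When c = 1 this is the Cayley count of rooted labeled trees on n vertices, divided by n!.
For n = 7: 5^7 * 7^6 / 7! = 78125 * 117649/5040 = 262609375/144.

262609375/144


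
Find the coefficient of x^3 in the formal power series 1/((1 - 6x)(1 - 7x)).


By partial fractions or Cauchy convolution:
The coefficient equals sum_{k=0}^{3} 6^k * 7^(3-k).
= 1105

1105


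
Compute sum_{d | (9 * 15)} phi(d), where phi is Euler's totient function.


First, 9 * 15 = 135. One classical identity is sum_{d | n} phi(d) = n (each k in [1, n] has a unique gcd with n, and among the k's with gcd(k, n) = n/d there are phi(d) of them). So the sum equals 135. We also verify directly:
Divisors of 135: 1, 3, 5, 9, 15, 27, 45, 135.
phi values: 1, 2, 4, 6, 8, 18, 24, 72.
Sum = 135.

135


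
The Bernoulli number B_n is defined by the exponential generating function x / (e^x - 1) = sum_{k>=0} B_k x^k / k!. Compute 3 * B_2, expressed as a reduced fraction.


Bernoulli numbers can also be computed recursively via B_0 = 1 and sum_{j=0}^{m} C(m+1, j) B_j = 0 for m >= 1. Odd-index Bernoulli numbers vanish for k >= 3.
Computing B_2 = 1/6, so 3 * B_2 = 3 * 1/6 = 1/2.

1/2


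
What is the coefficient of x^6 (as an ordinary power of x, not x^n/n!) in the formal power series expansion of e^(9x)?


The exponential series is e^y = sum_{k>=0} y^k / k!. Substituting y = 9x gives
e^(9x) = sum_{k>=0} 9^k x^k / k!.
So the coefficient of x^n is a^n/n! with a = 9, n = 6:
9^6 / 6! = 531441/720 = 59049/80

59049/80


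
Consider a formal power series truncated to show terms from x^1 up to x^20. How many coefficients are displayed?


From x^1 to x^20 inclusive, the count is 20 - 1 + 1 = 20.

20


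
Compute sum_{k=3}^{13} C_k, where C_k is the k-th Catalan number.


C_3 through C_13: 5, 14, 42, 132, 429, 1430, 4862, 16796, 58786, 208012, 742900
Sum = 5 + 14 + 42 + 132 + 429 + 1430 + 4862 + 16796 + 58786 + 208012 + 742900
= 1033408

1033408


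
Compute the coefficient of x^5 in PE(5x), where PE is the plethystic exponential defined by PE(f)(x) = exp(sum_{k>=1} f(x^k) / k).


With f(x) = 5x, the exponent is sum_{k>=1} 5 x^k / k = 5 * (-ln(1 - x)). Exponentiating:
PE(5x) = exp(-5 ln(1 - x)) = 1/(1 - x)^5.
By the negative binomial expansion, [x^n] 1/(1 - x)^5 = C(n + 4, 4).
For n = 5: C(9, 4) = 126.

126


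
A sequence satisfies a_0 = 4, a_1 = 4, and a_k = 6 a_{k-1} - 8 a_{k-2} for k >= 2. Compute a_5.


The characteristic equation is t^2 - 6 t + 8 = 0, with roots r_1 = 4 and r_2 = 2 (so c_1 = r_1 + r_2, c_2 = -r_1 r_2 as required).
One can use the closed form a_n = A r_1^n + B r_2^n, but direct iteration is more reliable:
a_0 = 4, a_1 = 4, a_2 = -8, a_3 = -80, a_4 = -416, a_5 = -1856.
So a_5 = -1856.

-1856


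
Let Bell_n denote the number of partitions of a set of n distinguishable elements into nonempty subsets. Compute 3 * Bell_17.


Bell_17 can be computed from the Bell triangle or from Dobinski's identity Bell_n = (1/e) * sum_{k>=0} k^n / k!.
Computing Bell_17 = 82864869804.
Then 3 * 82864869804 = 248594609412.

248594609412


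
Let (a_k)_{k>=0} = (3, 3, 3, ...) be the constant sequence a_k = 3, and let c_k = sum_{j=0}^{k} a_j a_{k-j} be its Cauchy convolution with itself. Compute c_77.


Since a_j = 3 for all j >= 0, the convolution sum becomes
c_k = sum_{j=0}^{k} 3 * 3 = 9 * (k + 1).
Equivalently, the generating function of (a_k) is 3/(1 - x) and its square is 9/(1 - x)^2 = sum_{k>=0} 9(k + 1) x^k.
For k = 77: 9 * 78 = 702.

702


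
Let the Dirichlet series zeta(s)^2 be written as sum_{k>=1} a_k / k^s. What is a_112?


The Dirichlet convolution of the constant function 1 with itself gives (1 * 1)(k) = sum_{d | k} 1 = d(k), the number of positive divisors of k.
Since zeta(s) = sum_{k>=1} 1/k^s, we have zeta(s)^2 = sum_{k>=1} d(k)/k^s, so a_k = d(k).
For k = 112: the divisors are 1, 2, 4, 7, 8, 14, 16, 28, 56, 112.
Count = 10.

10


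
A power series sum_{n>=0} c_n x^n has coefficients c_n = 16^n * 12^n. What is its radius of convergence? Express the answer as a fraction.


By the root test (Cauchy-Hadamard), the radius is R = 1 / limsup_n |c_n|^(1/n).
Here |c_n|^(1/n) = (16^n * 12^n)^(1/n) = 16 * 12 = 192 for all n.
So R = 1/192 = 1/192.

1/192


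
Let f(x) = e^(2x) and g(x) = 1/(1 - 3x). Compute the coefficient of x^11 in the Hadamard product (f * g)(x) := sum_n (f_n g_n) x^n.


Expanding: f_k = 2^k/k! (from e^(2x)) and g_k = 3^k (from 1/(1 - 3x)). So the Hadamard coefficient (f * g)_k = 2^k 3^k / k! = (6)^k / k!.
For k = 11: 6^11/11! = 362797056/39916800 = 17496/1925.

17496/1925


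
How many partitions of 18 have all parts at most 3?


Using the generating function (1-x)^(-1)(1-x^2)^(-1)(1-x^3)^(-1),
the coefficient of x^18 counts these restricted partitions.
Result = 37

37


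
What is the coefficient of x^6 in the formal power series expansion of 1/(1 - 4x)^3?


The general identity 1/(1 - c x)^r = sum_{k>=0} c^k C(k + r - 1, r - 1) x^k follows by substituting y = c x into 1/(1 - y)^r = sum_{k>=0} C(k + r - 1, r - 1) y^k.
For c = 4, r = 3, k = 6:
4^6 * C(8, 2) = 4096 * 28 = 114688.

114688


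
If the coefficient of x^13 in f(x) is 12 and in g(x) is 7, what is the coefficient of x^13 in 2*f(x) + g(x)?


Scalar multiplication scales coefficients: 2 * 12 = 24.
Then add the g coefficient: 24 + 7
= 31

31


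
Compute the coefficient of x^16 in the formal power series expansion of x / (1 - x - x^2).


Let f(x) = sum_{k>=0} a_k x^k. Multiplying f(x) * (1 - x - x^2) = x and matching coefficients gives a_0 = 0, a_1 = 1, and a_k = a_{k-1} + a_{k-2} for k >= 2. These are the Fibonacci numbers F_k.
Iterating from F_0 = 0, F_1 = 1:
F_0=0, F_1=1, F_2=1, F_3=2, F_4=3, F_5=5, F_6=8, F_7=13, F_8=21, F_9=34, ...
F_16 = 987.

987


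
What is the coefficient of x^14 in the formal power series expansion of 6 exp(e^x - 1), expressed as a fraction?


exp(e^x - 1) is the exponential generating function for the Bell numbers Bell_k: exp(e^x - 1) = sum_{k>=0} Bell_k x^k / k!.
So the coefficient of x^14 in 6 exp(e^x - 1) is 6 Bell_14 / 14!.
Computing: Bell_14 = 190899322 and 14! = 87178291200, giving
6 * 190899322/87178291200 = 95449661/7264857600.

95449661/7264857600


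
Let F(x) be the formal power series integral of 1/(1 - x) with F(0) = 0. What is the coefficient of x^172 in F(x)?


1/(1 - x) = sum_{k>=0} x^k. Integrating termwise and using F(0) = 0 gives
F(x) = sum_{k>=0} x^(k+1) / (k+1) = sum_{m>=1} x^m / m = -ln(1 - x).
So the coefficient of x^172 is 1/172 = 1/172.

1/172


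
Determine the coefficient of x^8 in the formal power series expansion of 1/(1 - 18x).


The geometric series identity gives 1/(1 - c x) = sum_{k>=0} c^k x^k, so the coefficient of x^k is c^k.
Here c = 18 and k = 8.
Computing: 18^8 = 11019960576

11019960576


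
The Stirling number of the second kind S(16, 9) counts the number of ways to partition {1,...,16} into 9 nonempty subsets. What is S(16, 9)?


Using the explicit formula S(n,k) = (1/k!) sum_{j=0}^{k} (-1)^(k-j) C(k,j) j^n:
S(16, 9) = 820784250
Equivalently, S(n,k) is n! times the coefficient of x^n in the EGF (e^x - 1)^k / k!.

820784250


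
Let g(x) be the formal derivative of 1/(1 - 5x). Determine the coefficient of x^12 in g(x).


Differentiate termwise: d/dx sum_{k>=0} 5^k x^k = sum_{k>=1} k 5^k x^(k-1) = sum_{j>=0} (j+1) 5^(j+1) x^j.
Equivalently, d/dx [1/(1 - 5x)] = 5/(1 - 5x)^2.
For j = 12: 13 * 5^13 = 13 * 1220703125 = 15869140625.

15869140625


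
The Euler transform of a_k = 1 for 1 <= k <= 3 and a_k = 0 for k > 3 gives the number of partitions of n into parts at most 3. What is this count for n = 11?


Partitions of 11 into parts at most 3:
Using generating function (1-x)^(-1)(1-x^2)^(-1)(1-x^3)^(-1),
the coefficient of x^11 = 16

16


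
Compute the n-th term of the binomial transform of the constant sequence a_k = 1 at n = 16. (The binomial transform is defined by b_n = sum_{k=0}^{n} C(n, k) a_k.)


With a_k = 1 for all k, b_n = sum_{k=0}^{n} C(n, k) = 2^n by the binomial theorem.
For n = 16: 2^16 = 65536.

65536


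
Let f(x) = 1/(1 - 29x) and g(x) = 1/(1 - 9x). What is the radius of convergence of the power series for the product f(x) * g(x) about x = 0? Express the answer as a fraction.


The radius of 1/(1 - 29x) is 1/29 (nearest singularity at x = 1/29), and the radius of 1/(1 - 9x) is 1/9.
The product f(x)*g(x) = 1/((1 - 29x)(1 - 9x)) has singularities at both 1/29 and 1/9, so its radius of convergence is the distance to the nearest one:
min(1/29, 1/9) = 1/29.

1/29


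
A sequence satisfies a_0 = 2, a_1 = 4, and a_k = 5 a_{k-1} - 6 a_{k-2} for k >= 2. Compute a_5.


The characteristic equation is t^2 - 5 t + 6 = 0, with roots r_1 = 2 and r_2 = 3 (so c_1 = r_1 + r_2, c_2 = -r_1 r_2 as required).
One can use the closed form a_n = A r_1^n + B r_2^n, but direct iteration is more reliable:
a_0 = 2, a_1 = 4, a_2 = 8, a_3 = 16, a_4 = 32, a_5 = 64.
So a_5 = 64.

64


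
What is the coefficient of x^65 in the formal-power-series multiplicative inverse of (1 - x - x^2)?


Let the inverse be f(x) = sum_{k>=0} a_k x^k. From f(x) * (1 - x - x^2) = 1 and matching coefficients:
 x^0: a_0 = 1.
 x^1: a_1 - a_0 = 0, so a_1 = 1.
 x^k (k >= 2): a_k - a_{k-1} - a_{k-2} = 0, i.e. a_k = a_{k-1} + a_{k-2}.
This is the Fibonacci-type recurrence shifted so that a_0 = a_1 = 1.
Iterating: a_0=1, a_1=1, a_2=2, a_3=3, a_4=5, a_5=8, a_6=13, a_7=21, a_8=34, a_9=55, ...
a_65 = 27777890035288.

27777890035288


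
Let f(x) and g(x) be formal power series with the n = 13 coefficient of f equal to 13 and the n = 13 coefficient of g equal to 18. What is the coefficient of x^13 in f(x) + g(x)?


Addition of formal power series is termwise.
The coefficient of x^13 in f + g = 13 + 18
= 31

31


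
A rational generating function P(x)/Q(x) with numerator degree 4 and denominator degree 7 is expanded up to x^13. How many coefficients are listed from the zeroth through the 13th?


Expanding up to x^13 gives the coefficients for x^0, x^1, ..., x^13.
That is 13 + 1 = 14 coefficients in total.

14


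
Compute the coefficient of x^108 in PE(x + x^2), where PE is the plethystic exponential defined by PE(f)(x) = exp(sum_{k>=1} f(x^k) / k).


With f(x) = x + x^2, the exponent is sum_{k>=1} (x^k + x^(2k)) / k = -ln(1 - x) - ln(1 - x^2). Exponentiating:
PE(x + x^2) = 1 / ((1 - x)(1 - x^2)).
This is the generating function for partitions of n into parts of size 1 or 2. The number of 2's can be any j in 0..54, and the rest are 1's, so
[x^108] = floor(108/2) + 1 = 55.

55


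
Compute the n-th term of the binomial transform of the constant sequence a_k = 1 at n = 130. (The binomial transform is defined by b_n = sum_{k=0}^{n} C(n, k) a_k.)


With a_k = 1 for all k, b_n = sum_{k=0}^{n} C(n, k) = 2^n by the binomial theorem.
For n = 130: 2^130 = 1361129467683753853853498429727072845824.

1361129467683753853853498429727072845824


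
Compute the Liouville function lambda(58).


The Liouville function is lambda(k) = (-1)^Omega(k), where Omega(k) counts the prime factors of k with multiplicity.
Factoring: 58 = 2 * 29, so Omega(58) = 2.
lambda(58) = (-1)^2 = 1.

1


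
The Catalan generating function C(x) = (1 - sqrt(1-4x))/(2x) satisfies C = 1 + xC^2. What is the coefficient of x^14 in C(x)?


Substituting x -> x scales the n-th coefficient by 1, so [x^14] C(x) = C_14.
C_14 = C(2*14, 14)/(15) = 40116600/15 = 2674440.
= 2674440.

2674440


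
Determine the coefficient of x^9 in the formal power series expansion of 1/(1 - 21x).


The geometric series identity gives 1/(1 - c x) = sum_{k>=0} c^k x^k, so the coefficient of x^k is c^k.
Here c = 21 and k = 9.
Computing: 21^9 = 794280046581

794280046581


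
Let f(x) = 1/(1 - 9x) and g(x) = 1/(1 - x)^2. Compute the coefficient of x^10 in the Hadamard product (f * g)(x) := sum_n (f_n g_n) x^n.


f has coefficients f_k = 9^k. For g = 1/(1 - x)^2 the coefficient is g_k = C(k + 1, 1) = k + 1. The Hadamard coefficient is (f * g)_k = 9^k * (k + 1).
For k = 10: 9^10 * 11 = 3486784401 * 11 = 38354628411.

38354628411


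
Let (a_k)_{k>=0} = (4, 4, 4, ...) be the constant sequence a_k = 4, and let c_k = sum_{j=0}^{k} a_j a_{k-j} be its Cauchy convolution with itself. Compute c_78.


Since a_j = 4 for all j >= 0, the convolution sum becomes
c_k = sum_{j=0}^{k} 4 * 4 = 16 * (k + 1).
Equivalently, the generating function of (a_k) is 4/(1 - x) and its square is 16/(1 - x)^2 = sum_{k>=0} 16(k + 1) x^k.
For k = 78: 16 * 79 = 1264.

1264


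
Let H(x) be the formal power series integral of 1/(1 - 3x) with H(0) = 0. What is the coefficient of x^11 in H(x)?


1/(1 - 3x) = sum_{k>=0} 3^k x^k. Integrating termwise with H(0) = 0:
H(x) = sum_{k>=0} 3^k x^(k+1) / (k+1) = sum_{m>=1} 3^(m-1) x^m / m.
For m = 11: 3^10/11 = 59049/11 = 59049/11.

59049/11


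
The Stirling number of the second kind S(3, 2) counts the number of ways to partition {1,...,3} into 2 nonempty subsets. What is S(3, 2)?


Using the explicit formula S(n,k) = (1/k!) sum_{j=0}^{k} (-1)^(k-j) C(k,j) j^n:
S(3, 2) = 3
Equivalently, S(n,k) is n! times the coefficient of x^n in the EGF (e^x - 1)^k / k!.

3


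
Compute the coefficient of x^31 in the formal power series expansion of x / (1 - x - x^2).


Let f(x) = sum_{k>=0} a_k x^k. Multiplying f(x) * (1 - x - x^2) = x and matching coefficients gives a_0 = 0, a_1 = 1, and a_k = a_{k-1} + a_{k-2} for k >= 2. These are the Fibonacci numbers F_k.
Iterating from F_0 = 0, F_1 = 1:
F_0=0, F_1=1, F_2=1, F_3=2, F_4=3, F_5=5, F_6=8, F_7=13, F_8=21, F_9=34, ...
F_31 = 1346269.

1346269


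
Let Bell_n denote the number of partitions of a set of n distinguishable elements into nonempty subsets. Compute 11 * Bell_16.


Bell_16 can be computed from the Bell triangle or from Dobinski's identity Bell_n = (1/e) * sum_{k>=0} k^n / k!.
Computing Bell_16 = 10480142147.
Then 11 * 10480142147 = 115281563617.

115281563617


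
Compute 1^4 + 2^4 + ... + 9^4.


This power sum has a closed form given by Faulhaber's formula
sum_{k=1}^{m} k^p = (1 / (p + 1)) * sum_{j=0}^{p} C(p + 1, j) B_j m^(p + 1 - j),
but for small m direct computation is fastest:
1 + 16 + 81 + 256 + 625 + 1296 + 2401 + 4096 + 6561 = 15333.

15333


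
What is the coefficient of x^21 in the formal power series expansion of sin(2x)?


The Maclaurin series is sin(t) = sum_{k>=0} (-1)^k t^(2k+1) / (2k+1)!, so substituting t = 2x, only odd powers of x are nonzero, with coefficient of x^(2k+1) equal to (-1)^k 2^(2k+1) / (2k+1)!.
Write 21 = 2*10 + 1, giving the coefficient (-1)^10 * 2^21 / 21! = 2097152/51090942171709440000 = 8/194896477400625.

8/194896477400625


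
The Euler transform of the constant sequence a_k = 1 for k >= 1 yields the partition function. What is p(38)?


The Euler transform converts the sequence a_k = 1 into the number of integer partitions.
Using the recurrence or dynamic programming:
p(38) = 26015

26015


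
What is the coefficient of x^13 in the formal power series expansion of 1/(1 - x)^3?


The expansion 1/(1 - x)^r = sum_{k>=0} C(k + r - 1, r - 1) x^k follows from the multiset / negative-binomial theorem (or from repeated differentiation of the geometric series).
For r = 3 and k = 13:
C(15, 2) = 1307674368000 / (2 * 6227020800) = 105.

105


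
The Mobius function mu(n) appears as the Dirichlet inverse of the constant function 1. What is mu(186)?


186 = 2 * 3 * 31 (all distinct primes).
mu(186) = (-1)^3 = -1

-1


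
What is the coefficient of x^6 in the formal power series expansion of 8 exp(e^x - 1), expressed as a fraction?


exp(e^x - 1) is the exponential generating function for the Bell numbers Bell_k: exp(e^x - 1) = sum_{k>=0} Bell_k x^k / k!.
So the coefficient of x^6 in 8 exp(e^x - 1) is 8 Bell_6 / 6!.
Computing: Bell_6 = 203 and 6! = 720, giving
8 * 203/720 = 203/90.

203/90


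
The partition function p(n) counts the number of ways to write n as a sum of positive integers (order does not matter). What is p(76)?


Using the generating function prod_{k>=1} 1/(1-x^k), we compute p(76).
By dynamic programming over parts 1 through 76:
p(76) = 9289091

9289091


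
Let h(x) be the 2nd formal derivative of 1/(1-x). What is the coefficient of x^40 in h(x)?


Differentiating 2 times: d^2/dx^2 [1/(1-x)] = 2!/(1-x)^3.
The expansion 1/(1-x)^3 = sum_{k>=0} C(k+2, 2) x^k, so the coefficient of x^n in 2!/(1-x)^3 is 2! * C(n+2, 2).
For n = 40: 2 * C(42, 2) = 2 * 861 = 1722

1722


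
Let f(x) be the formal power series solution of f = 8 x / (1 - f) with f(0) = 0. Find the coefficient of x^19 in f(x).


Apply Lagrange inversion: f = 8 x * phi(f) with phi(t) = 1/(1 - t), so
[x^n] f = 8^n * (1/n) [t^(n-1)] phi(t)^n = 8^n * (1/n) [t^(n-1)] (1 - t)^(-n) = 8^n * (1/n) C(2n - 2, n - 1) = 8^n * C_{n-1}.
For n = 19: C_18 = C(36, 18) / 19 = 9075135300/19 = 477638700.
With the 8^19 = 144115188075855872 factor, the coefficient is 144115188075855872 * 477638700 = 68834991082807300089446400.

68834991082807300089446400


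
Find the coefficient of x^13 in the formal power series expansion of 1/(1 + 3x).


Write 1/(1 + c x) = 1/(1 - (-c) x) and apply the geometric-series identity
1/(1 - y) = sum_{k>=0} y^k to get 1/(1 + c x) = sum_{k>=0} (-c)^k x^k.
So the coefficient of x^k is (-c)^k = (-1)^k * c^k.
Here c = 3 and k = 13:
(-3)^13 = -1 * 1594323 = -1594323

-1594323


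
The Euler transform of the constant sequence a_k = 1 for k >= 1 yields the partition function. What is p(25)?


The Euler transform converts the sequence a_k = 1 into the number of integer partitions.
Using the recurrence or dynamic programming:
p(25) = 1958

1958


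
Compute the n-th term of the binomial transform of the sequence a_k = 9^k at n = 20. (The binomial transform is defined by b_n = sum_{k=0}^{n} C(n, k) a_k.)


With a_k = 9^k, b_n = sum_{k=0}^{n} C(n, k) 9^k = (1 + 9)^n by the binomial theorem.
For n = 20: (1 + 9)^20 = 10^20 = 100000000000000000000.

100000000000000000000


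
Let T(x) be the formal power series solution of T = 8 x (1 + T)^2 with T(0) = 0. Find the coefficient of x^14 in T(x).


Apply the Lagrange inversion formula: if T = 8 x * phi(T) with phi(t) = (1 + t)^2, then [x^n] T = 8^n * (1/n) [t^(n-1)] phi(t)^n = 8^n * (1/n) [t^(n-1)] (1 + t)^(2n) = 8^n * (1/n) C(2n, n-1).
Using the identity C(2n, n-1) = C(2n, n) * n / (n+1), the unscaled factor equals C(2n, n) / (n+1) = C_n, the n-th Catalan number.
For n = 14: C_14 = C(28, 14) / 15 = 40116600/15 = 2674440.
With the 8^14 = 4398046511104 factor, the coefficient is 4398046511104 * 2674440 = 11762311511156981760.

11762311511156981760


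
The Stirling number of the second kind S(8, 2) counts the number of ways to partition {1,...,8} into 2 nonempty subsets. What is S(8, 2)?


Using the explicit formula S(n,k) = (1/k!) sum_{j=0}^{k} (-1)^(k-j) C(k,j) j^n:
S(8, 2) = 127
Equivalently, S(n,k) is n! times the coefficient of x^n in the EGF (e^x - 1)^k / k!.

127


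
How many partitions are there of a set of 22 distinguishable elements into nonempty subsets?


Bell_22 can be computed from the Bell triangle or from Dobinski's identity Bell_n = (1/e) * sum_{k>=0} k^n / k!.
Computing Bell_22 = 4506715738447323.

4506715738447323


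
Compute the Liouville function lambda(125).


The Liouville function is lambda(k) = (-1)^Omega(k), where Omega(k) counts the prime factors of k with multiplicity.
Factoring: 125 = 5 * 5 * 5, so Omega(125) = 3.
lambda(125) = (-1)^3 = -1.

-1


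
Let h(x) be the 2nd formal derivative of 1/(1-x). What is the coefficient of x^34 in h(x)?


Differentiating 2 times: d^2/dx^2 [1/(1-x)] = 2!/(1-x)^3.
The expansion 1/(1-x)^3 = sum_{k>=0} C(k+2, 2) x^k, so the coefficient of x^n in 2!/(1-x)^3 is 2! * C(n+2, 2).
For n = 34: 2 * C(36, 2) = 2 * 630 = 1260

1260


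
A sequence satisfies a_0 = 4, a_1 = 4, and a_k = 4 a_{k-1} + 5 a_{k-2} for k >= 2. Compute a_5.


The characteristic equation is t^2 - 4 t - 5 = 0, with roots r_1 = 5 and r_2 = -1 (so c_1 = r_1 + r_2, c_2 = -r_1 r_2 as required).
One can use the closed form a_n = A r_1^n + B r_2^n, but direct iteration is more reliable:
a_0 = 4, a_1 = 4, a_2 = 36, a_3 = 164, a_4 = 836, a_5 = 4164.
So a_5 = 4164.

4164


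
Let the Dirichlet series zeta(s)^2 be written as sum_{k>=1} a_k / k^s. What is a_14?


The Dirichlet convolution of the constant function 1 with itself gives (1 * 1)(k) = sum_{d | k} 1 = d(k), the number of positive divisors of k.
Since zeta(s) = sum_{k>=1} 1/k^s, we have zeta(s)^2 = sum_{k>=1} d(k)/k^s, so a_k = d(k).
For k = 14: the divisors are 1, 2, 7, 14.
Count = 4.

4


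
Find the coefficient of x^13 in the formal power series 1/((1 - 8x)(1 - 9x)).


By partial fractions or Cauchy convolution:
The coefficient equals sum_{k=0}^{13} 8^k * 9^(13-k).
= 18478745943857

18478745943857


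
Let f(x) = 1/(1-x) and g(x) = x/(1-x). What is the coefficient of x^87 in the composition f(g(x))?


First simplify the composition: f(g(x)) = 1/(1 - x/(1-x)) = (1-x)/((1-x) - x) = (1-x)/(1-2x).
Now extract the coefficient. Write (1-x)/(1-2x) = 1/(1-2x) - x/(1-2x).
The coefficient of x^n in 1/(1-2x) is 2^n, and in x/(1-2x) is 2^(n-1) (for n >= 1).
So the coefficient of x^87 is 2^87 - 2^86 = 154742504910672534362390528 - 77371252455336267181195264 = 77371252455336267181195264.

77371252455336267181195264


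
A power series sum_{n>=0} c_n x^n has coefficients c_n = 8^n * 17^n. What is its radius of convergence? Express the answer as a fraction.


By the root test (Cauchy-Hadamard), the radius is R = 1 / limsup_n |c_n|^(1/n).
Here |c_n|^(1/n) = (8^n * 17^n)^(1/n) = 8 * 17 = 136 for all n.
So R = 1/136 = 1/136.

1/136


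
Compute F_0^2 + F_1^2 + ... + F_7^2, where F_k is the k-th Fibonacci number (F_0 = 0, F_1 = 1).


There is a standard identity sum_{k=0}^{N} F_k^2 = F_N * F_{N+1} (proved inductively from the telescoping relation F_k^2 = F_k F_{k+1} - F_{k-1} F_k). Then
sum_{k=0}^{7} F_k^2 = F_7 F_8 - F_0 F_0.
Computing: F_7 = 13, F_8 = 21.
Sum = 13 * 21 = 273.

273
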